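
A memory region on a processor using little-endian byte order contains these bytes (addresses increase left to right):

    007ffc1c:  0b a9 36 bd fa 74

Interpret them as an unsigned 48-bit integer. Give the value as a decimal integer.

128620265122059

Little-endian: lowest address holds the least-significant byte.
Reassemble most-significant byte first: 74 FA BD 36 A9 0B → 0x74FABD36A90B.
0x74FABD36A90B = 128620265122059.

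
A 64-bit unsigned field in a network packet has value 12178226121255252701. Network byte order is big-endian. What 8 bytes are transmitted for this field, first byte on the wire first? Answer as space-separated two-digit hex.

A9 01 C0 22 5F CD 72 DD

12178226121255252701 in hexadecimal, padded to 64 bits, is 0xA901C0225FCD72DD.
Split into bytes (most-significant first): A9 01 C0 22 5F CD 72 DD.
Big-endian: lowest address holds the most-significant byte.
So the memory order matches the most-significant-first order: A9 01 C0 22 5F CD 72 DD.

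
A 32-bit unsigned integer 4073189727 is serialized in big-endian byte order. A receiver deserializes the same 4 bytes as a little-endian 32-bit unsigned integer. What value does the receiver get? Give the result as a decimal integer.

4073189727 in 32-bit hexadecimal is 0xF2C7F15F.
Stored big-endian, the bytes at ascending addresses are F2 C7 F1 5F.
Read back as little-endian, the first byte is least significant, giving 0x5FF1C7F2.
0x5FF1C7F2 = 1609680882.

1609680882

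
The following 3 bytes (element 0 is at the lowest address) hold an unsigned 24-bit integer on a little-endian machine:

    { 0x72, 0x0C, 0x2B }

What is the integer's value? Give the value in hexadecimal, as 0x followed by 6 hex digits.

Little-endian: lowest address holds the least-significant byte.
Reassemble most-significant byte first: 2B 0C 72 → 0x2B0C72.

0x2B0C72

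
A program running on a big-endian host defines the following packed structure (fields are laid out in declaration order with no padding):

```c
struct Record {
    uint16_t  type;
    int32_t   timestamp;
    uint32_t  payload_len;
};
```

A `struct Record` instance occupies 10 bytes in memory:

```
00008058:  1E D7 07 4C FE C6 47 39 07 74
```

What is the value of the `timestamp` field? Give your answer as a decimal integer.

`timestamp` follows `type` (2 bytes), so it starts at byte offset 2 and occupies 4 bytes.
Bytes at offsets 2..5: 07 4C FE C6.
Big-endian: lowest address holds the most-significant byte.
The bytes are already most-significant first: 0x074CFEC6.
0x074CFEC6 = 122486470.

122486470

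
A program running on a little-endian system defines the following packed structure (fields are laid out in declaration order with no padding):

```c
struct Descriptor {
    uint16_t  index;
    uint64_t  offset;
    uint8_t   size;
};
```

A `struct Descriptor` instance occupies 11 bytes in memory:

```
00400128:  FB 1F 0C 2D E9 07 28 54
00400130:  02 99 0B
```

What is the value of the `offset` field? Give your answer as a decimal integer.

11025467368664542476

`offset` follows `index` (2 bytes), so it starts at byte offset 2 and occupies 8 bytes.
Bytes at offsets 2..9: 0C 2D E9 07 28 54 02 99.
Little-endian stores the least-significant byte at the lowest address.
Reassemble most-significant byte first: 99 02 54 28 07 E9 2D 0C → 0x9902542807E92D0C.
0x9902542807E92D0C = 11025467368664542476.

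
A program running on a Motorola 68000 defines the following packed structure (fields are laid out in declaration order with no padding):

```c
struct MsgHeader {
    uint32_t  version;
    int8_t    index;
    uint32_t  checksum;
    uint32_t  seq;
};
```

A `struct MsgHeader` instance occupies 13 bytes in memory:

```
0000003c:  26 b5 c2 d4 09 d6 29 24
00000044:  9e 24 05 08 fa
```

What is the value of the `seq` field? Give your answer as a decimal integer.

604309754

`seq` follows `version` (4 B), `index` (1 B), `checksum` (4 B), so it starts at offset 4 + 1 + 4 = 9 and occupies 4 bytes.
Bytes at offsets 9..12: 24 05 08 FA.
In big-endian order the high byte comes first in memory.
The bytes are already most-significant first: 0x240508FA.
0x240508FA = 604309754.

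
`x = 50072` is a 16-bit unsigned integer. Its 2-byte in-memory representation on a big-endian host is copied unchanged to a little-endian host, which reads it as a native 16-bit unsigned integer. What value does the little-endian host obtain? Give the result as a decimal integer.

50072 in 16-bit hexadecimal is 0xC398.
Stored big-endian, the bytes at ascending addresses are C3 98.
Read back as little-endian, the first byte is least significant, giving 0x98C3.
0x98C3 = 39107.

39107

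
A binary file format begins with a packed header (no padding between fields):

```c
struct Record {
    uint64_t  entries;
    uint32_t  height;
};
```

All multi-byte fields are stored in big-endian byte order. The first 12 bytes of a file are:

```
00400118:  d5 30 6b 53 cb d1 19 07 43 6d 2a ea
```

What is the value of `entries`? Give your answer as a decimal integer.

`entries` is the first field, at byte offset 0, occupying 8 bytes.
Bytes at offsets 0..7: D5 30 6B 53 CB D1 19 07.
In big-endian order the high byte comes first in memory.
The bytes are already most-significant first: 0xD5306B53CBD11907.
0xD5306B53CBD11907 = 15361896336606697735.

15361896336606697735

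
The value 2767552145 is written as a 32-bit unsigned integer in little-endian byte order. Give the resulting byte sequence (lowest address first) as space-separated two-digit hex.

2767552145 in hexadecimal, padded to 32 bits, is 0xA4F57E91.
Split into bytes (most-significant first): A4 F5 7E 91.
In little-endian order the low byte comes first in memory.
So at ascending addresses the bytes are 91 7E F5 A4.

91 7E F5 A4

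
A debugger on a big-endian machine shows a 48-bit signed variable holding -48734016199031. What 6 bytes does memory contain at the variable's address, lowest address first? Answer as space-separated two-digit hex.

Two's complement of -48734016199031 in 48 bits: 48734016199031 = 0x2C52C5B95977; invert → 0xD3AD3A46A688; add 1 → 0xD3AD3A46A689.
Split into bytes (most-significant first): D3 AD 3A 46 A6 89.
Big-endian: lowest address holds the most-significant byte.
So the memory order matches the most-significant-first order: D3 AD 3A 46 A6 89.

D3 AD 3A 46 A6 89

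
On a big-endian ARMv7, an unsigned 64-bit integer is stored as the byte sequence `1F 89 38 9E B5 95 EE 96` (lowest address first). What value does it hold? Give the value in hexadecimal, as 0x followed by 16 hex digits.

Big-endian stores the most-significant byte at the lowest address.
The bytes are already most-significant first: 0x1F89389EB595EE96.

0x1F89389EB595EE96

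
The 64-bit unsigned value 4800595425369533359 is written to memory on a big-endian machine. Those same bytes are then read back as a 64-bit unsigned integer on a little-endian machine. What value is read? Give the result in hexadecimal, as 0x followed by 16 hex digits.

0xAF2B84CF1A249F42

4800595425369533359 in 64-bit hexadecimal is 0x429F241ACF842BAF.
Stored big-endian, the bytes at ascending addresses are 42 9F 24 1A CF 84 2B AF.
Read back as little-endian, the first byte is least significant, giving 0xAF2B84CF1A249F42.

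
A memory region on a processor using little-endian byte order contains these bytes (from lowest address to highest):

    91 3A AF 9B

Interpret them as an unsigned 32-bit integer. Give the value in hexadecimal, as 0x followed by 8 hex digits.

Little-endian: lowest address holds the least-significant byte.
Reassemble most-significant byte first: 9B AF 3A 91 → 0x9BAF3A91.

0x9BAF3A91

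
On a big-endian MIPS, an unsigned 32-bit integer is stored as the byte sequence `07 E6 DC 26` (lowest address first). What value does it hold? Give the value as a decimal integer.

In big-endian order the high byte comes first in memory.
The bytes are already most-significant first: 0x07E6DC26.
0x07E6DC26 = 132570150.

132570150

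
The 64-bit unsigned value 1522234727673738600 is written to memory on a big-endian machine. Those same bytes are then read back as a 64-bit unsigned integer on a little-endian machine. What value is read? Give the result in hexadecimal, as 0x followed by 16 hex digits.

1522234727673738600 in 64-bit hexadecimal is 0x1520106B6FC1B568.
Stored big-endian, the bytes at ascending addresses are 15 20 10 6B 6F C1 B5 68.
Read back as little-endian, the first byte is least significant, giving 0x68B5C16F6B102015.

0x68B5C16F6B102015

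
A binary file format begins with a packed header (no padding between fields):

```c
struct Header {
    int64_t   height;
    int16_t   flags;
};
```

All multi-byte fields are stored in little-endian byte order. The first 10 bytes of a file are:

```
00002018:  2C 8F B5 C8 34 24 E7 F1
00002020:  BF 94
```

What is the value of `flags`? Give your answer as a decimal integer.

`flags` follows `height` (8 bytes), so it starts at byte offset 8 and occupies 2 bytes.
Bytes at offsets 8..9: BF 94.
Little-endian stores the least-significant byte at the lowest address.
Reassemble most-significant byte first: 94 BF → 0x94BF.
Top bit is set, so as a signed 16-bit value this is 0x94BF − 2^16 = -27457.

-27457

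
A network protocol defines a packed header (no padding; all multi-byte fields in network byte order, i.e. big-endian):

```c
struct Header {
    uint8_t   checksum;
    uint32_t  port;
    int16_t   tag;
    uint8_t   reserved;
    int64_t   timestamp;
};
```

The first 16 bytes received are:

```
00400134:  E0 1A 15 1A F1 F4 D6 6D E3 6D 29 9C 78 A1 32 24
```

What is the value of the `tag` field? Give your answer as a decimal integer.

`tag` follows `checksum` (1 B), `port` (4 B), so it starts at offset 1 + 4 = 5 and occupies 2 bytes.
Bytes at offsets 5..6: F4 D6.
Big-endian: lowest address holds the most-significant byte.
The bytes are already most-significant first: 0xF4D6.
Top bit is set, so as a signed 16-bit value this is 0xF4D6 − 2^16 = -2858.

-2858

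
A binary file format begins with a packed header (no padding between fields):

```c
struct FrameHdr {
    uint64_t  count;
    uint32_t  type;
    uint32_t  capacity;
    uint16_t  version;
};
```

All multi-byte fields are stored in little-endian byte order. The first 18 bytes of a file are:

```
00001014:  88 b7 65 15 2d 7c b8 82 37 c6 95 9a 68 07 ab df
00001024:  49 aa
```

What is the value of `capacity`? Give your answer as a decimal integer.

3752527720

`capacity` follows `count` (8 B), `type` (4 B), so it starts at offset 8 + 4 = 12 and occupies 4 bytes.
Bytes at offsets 12..15: 68 07 AB DF.
Little-endian: lowest address holds the least-significant byte.
Reassemble most-significant byte first: DF AB 07 68 → 0xDFAB0768.
0xDFAB0768 = 3752527720.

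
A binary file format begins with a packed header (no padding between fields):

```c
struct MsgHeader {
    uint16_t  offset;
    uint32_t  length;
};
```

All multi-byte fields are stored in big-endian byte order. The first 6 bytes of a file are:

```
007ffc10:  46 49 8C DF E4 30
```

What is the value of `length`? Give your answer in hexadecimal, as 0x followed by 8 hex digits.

0x8CDFE430

`length` follows `offset` (2 bytes), so it starts at byte offset 2 and occupies 4 bytes.
Bytes at offsets 2..5: 8C DF E4 30.
Big-endian stores the most-significant byte at the lowest address.
The bytes are already most-significant first: 0x8CDFE430.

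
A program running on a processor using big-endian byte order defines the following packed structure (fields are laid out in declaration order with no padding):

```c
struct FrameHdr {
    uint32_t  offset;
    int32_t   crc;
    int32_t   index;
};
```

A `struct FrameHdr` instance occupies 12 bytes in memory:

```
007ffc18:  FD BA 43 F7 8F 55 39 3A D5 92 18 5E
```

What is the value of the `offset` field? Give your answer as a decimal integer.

4256842743

`offset` is the first field, at byte offset 0, occupying 4 bytes.
Bytes at offsets 0..3: FD BA 43 F7.
Big-endian: lowest address holds the most-significant byte.
The bytes are already most-significant first: 0xFDBA43F7.
0xFDBA43F7 = 4256842743.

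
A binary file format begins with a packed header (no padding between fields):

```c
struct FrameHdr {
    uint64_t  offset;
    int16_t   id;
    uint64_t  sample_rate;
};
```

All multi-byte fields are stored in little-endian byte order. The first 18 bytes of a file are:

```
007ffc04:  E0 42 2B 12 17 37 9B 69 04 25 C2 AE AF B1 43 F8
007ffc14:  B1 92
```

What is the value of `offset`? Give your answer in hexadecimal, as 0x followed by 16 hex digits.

`offset` is the first field, at byte offset 0, occupying 8 bytes.
Bytes at offsets 0..7: E0 42 2B 12 17 37 9B 69.
Little-endian stores the least-significant byte at the lowest address.
Reassemble most-significant byte first: 69 9B 37 17 12 2B 42 E0 → 0x699B3717122B42E0.

0x699B3717122B42E0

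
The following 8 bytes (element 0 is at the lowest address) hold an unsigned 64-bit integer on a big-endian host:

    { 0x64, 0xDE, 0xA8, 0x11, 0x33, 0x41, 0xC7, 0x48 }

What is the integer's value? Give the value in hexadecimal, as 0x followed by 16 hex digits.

0x64DEA8113341C748

Big-endian: lowest address holds the most-significant byte.
The bytes are already most-significant first: 0x64DEA8113341C748.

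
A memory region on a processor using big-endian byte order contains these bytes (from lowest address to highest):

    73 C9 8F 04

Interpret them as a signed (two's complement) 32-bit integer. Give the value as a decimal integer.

1942589188

Big-endian: lowest address holds the most-significant byte.
The bytes are already most-significant first: 0x73C98F04.
0x73C98F04 = 1942589188.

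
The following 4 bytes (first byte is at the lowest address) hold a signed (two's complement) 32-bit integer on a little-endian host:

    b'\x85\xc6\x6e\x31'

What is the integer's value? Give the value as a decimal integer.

Little-endian: lowest address holds the least-significant byte.
Reassemble most-significant byte first: 31 6E C6 85 → 0x316EC685.
0x316EC685 = 829343365.

829343365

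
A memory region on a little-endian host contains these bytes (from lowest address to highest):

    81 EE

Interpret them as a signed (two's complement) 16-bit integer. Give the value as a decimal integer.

Little-endian stores the least-significant byte at the lowest address.
Reassemble most-significant byte first: EE 81 → 0xEE81.
Top bit is set, so as a signed 16-bit value this is 0xEE81 − 2^16 = -4479.

-4479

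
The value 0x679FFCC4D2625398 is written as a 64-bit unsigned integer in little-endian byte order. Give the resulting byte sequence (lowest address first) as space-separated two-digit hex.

98 53 62 D2 C4 FC 9F 67

Split into bytes (most-significant first): 67 9F FC C4 D2 62 53 98.
Little-endian stores the least-significant byte at the lowest address.
So at ascending addresses the bytes are 98 53 62 D2 C4 FC 9F 67.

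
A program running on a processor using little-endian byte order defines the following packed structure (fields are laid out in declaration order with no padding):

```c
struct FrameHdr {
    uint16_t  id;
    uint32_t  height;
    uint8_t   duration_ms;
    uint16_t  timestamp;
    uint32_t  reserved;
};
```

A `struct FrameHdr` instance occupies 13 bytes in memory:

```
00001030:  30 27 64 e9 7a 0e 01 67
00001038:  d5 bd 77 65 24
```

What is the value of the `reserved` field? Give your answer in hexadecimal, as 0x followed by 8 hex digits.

`reserved` follows `id` (2 B), `height` (4 B), `duration_ms` (1 B), `timestamp` (2 B), so it starts at offset 2 + 4 + 1 + 2 = 9 and occupies 4 bytes.
Bytes at offsets 9..12: BD 77 65 24.
Little-endian stores the least-significant byte at the lowest address.
Reassemble most-significant byte first: 24 65 77 BD → 0x246577BD.

0x246577BD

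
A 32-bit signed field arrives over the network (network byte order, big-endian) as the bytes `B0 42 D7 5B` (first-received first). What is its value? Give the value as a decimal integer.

In big-endian order the high byte comes first in memory.
The bytes are already most-significant first: 0xB042D75B.
Top bit is set, so as a signed 32-bit value this is 0xB042D75B − 2^32 = -1337796773.

-1337796773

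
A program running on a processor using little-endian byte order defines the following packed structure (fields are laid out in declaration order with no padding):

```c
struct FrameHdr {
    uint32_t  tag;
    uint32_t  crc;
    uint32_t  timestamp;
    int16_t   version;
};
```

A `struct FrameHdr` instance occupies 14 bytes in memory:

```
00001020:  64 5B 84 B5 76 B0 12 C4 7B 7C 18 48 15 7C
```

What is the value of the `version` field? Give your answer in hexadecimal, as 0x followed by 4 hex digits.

`version` follows `tag` (4 B), `crc` (4 B), `timestamp` (4 B), so it starts at offset 4 + 4 + 4 = 12 and occupies 2 bytes.
Bytes at offsets 12..13: 15 7C.
Little-endian stores the least-significant byte at the lowest address.
Reassemble most-significant byte first: 7C 15 → 0x7C15.

0x7C15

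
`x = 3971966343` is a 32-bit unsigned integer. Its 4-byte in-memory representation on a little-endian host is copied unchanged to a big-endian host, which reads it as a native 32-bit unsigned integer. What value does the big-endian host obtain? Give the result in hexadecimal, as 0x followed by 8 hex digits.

3971966343 in 32-bit hexadecimal is 0xECBF6587.
Stored little-endian, the bytes at ascending addresses are 87 65 BF EC.
Read back as big-endian, the last byte is least significant, giving 0x8765BFEC.

0x8765BFEC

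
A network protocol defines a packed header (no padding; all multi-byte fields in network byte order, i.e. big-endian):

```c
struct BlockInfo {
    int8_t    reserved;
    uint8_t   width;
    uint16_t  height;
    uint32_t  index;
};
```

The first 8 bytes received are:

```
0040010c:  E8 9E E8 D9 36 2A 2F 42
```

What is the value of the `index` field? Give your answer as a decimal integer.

`index` follows `reserved` (1 B), `width` (1 B), `height` (2 B), so it starts at offset 1 + 1 + 2 = 4 and occupies 4 bytes.
Bytes at offsets 4..7: 36 2A 2F 42.
Big-endian: lowest address holds the most-significant byte.
The bytes are already most-significant first: 0x362A2F42.
0x362A2F42 = 908734274.

908734274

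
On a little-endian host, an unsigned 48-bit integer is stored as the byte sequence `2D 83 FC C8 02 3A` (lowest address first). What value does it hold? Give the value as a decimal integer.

Little-endian stores the least-significant byte at the lowest address.
Reassemble most-significant byte first: 3A 02 C8 FC 83 2D → 0x3A02C8FC832D.
0x3A02C8FC832D = 63783636337453.

63783636337453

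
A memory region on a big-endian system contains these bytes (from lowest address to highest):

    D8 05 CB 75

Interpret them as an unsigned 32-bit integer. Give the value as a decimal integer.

3624258421

In big-endian order the high byte comes first in memory.
The bytes are already most-significant first: 0xD805CB75.
0xD805CB75 = 3624258421.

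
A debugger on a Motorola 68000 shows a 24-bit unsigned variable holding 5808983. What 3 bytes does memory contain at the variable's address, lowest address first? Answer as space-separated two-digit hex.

5808983 in hexadecimal, padded to 24 bits, is 0x58A357.
Split into bytes (most-significant first): 58 A3 57.
Big-endian stores the most-significant byte at the lowest address.
So the memory order matches the most-significant-first order: 58 A3 57.

58 A3 57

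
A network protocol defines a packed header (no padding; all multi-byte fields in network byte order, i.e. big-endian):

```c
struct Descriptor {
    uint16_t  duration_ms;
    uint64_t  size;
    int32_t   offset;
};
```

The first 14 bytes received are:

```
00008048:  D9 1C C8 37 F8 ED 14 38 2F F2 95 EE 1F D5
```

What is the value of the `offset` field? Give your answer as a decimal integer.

-1779556395

`offset` follows `duration_ms` (2 B), `size` (8 B), so it starts at offset 2 + 8 = 10 and occupies 4 bytes.
Bytes at offsets 10..13: 95 EE 1F D5.
Big-endian: lowest address holds the most-significant byte.
The bytes are already most-significant first: 0x95EE1FD5.
Top bit is set, so as a signed 32-bit value this is 0x95EE1FD5 − 2^32 = -1779556395.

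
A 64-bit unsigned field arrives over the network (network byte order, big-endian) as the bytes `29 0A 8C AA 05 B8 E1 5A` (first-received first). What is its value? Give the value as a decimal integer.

Big-endian: lowest address holds the most-significant byte.
The bytes are already most-significant first: 0x290A8CAA05B8E15A.
0x290A8CAA05B8E15A = 2957330767190483290.

2957330767190483290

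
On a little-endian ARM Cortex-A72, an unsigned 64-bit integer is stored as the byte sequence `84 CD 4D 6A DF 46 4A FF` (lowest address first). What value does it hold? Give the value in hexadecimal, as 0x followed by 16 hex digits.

Little-endian stores the least-significant byte at the lowest address.
Reassemble most-significant byte first: FF 4A 46 DF 6A 4D CD 84 → 0xFF4A46DF6A4DCD84.

0xFF4A46DF6A4DCD84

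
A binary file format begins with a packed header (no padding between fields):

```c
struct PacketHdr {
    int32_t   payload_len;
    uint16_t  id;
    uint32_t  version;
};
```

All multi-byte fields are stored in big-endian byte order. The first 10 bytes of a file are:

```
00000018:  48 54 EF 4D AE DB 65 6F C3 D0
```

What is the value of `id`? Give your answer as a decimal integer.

`id` follows `payload_len` (4 bytes), so it starts at byte offset 4 and occupies 2 bytes.
Bytes at offsets 4..5: AE DB.
In big-endian order the high byte comes first in memory.
The bytes are already most-significant first: 0xAEDB.
0xAEDB = 44763.

44763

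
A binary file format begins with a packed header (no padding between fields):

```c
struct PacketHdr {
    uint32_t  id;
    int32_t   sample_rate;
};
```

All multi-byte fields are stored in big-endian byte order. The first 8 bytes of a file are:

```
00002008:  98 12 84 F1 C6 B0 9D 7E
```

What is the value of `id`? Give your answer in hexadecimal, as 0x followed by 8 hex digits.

`id` is the first field, at byte offset 0, occupying 4 bytes.
Bytes at offsets 0..3: 98 12 84 F1.
Big-endian: lowest address holds the most-significant byte.
The bytes are already most-significant first: 0x981284F1.

0x981284F1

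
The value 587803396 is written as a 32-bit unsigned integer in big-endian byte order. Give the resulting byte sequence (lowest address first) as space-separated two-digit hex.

23 09 2B 04

587803396 in hexadecimal, padded to 32 bits, is 0x23092B04.
Split into bytes (most-significant first): 23 09 2B 04.
Big-endian: lowest address holds the most-significant byte.
So the memory order matches the most-significant-first order: 23 09 2B 04.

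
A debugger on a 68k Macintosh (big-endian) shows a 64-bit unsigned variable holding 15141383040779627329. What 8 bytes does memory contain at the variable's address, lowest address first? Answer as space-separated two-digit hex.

15141383040779627329 in hexadecimal, padded to 64 bits, is 0xD220FFA731CB2B41.
Split into bytes (most-significant first): D2 20 FF A7 31 CB 2B 41.
Big-endian: lowest address holds the most-significant byte.
So the memory order matches the most-significant-first order: D2 20 FF A7 31 CB 2B 41.

D2 20 FF A7 31 CB 2B 41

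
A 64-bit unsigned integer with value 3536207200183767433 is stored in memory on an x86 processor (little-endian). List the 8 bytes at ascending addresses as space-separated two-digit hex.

89 D1 21 83 B6 21 13 31

3536207200183767433 in hexadecimal, padded to 64 bits, is 0x311321B68321D189.
Split into bytes (most-significant first): 31 13 21 B6 83 21 D1 89.
Little-endian: lowest address holds the least-significant byte.
So at ascending addresses the bytes are 89 D1 21 83 B6 21 13 31.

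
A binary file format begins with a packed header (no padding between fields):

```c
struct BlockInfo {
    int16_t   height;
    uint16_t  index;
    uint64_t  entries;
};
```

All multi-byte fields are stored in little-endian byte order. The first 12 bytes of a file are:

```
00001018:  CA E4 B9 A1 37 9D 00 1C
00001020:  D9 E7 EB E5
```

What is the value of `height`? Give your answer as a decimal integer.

`height` is the first field, at byte offset 0, occupying 2 bytes.
Bytes at offsets 0..1: CA E4.
Little-endian: lowest address holds the least-significant byte.
Reassemble most-significant byte first: E4 CA → 0xE4CA.
Top bit is set, so as a signed 16-bit value this is 0xE4CA − 2^16 = -6966.

-6966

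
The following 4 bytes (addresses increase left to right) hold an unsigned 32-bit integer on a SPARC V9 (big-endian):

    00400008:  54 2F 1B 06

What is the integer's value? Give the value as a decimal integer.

1412373254

In big-endian order the high byte comes first in memory.
The bytes are already most-significant first: 0x542F1B06.
0x542F1B06 = 1412373254.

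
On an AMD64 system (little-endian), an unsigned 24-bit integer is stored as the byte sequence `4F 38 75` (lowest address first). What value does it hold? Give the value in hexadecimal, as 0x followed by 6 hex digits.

0x75384F

Little-endian stores the least-significant byte at the lowest address.
Reassemble most-significant byte first: 75 38 4F → 0x75384F.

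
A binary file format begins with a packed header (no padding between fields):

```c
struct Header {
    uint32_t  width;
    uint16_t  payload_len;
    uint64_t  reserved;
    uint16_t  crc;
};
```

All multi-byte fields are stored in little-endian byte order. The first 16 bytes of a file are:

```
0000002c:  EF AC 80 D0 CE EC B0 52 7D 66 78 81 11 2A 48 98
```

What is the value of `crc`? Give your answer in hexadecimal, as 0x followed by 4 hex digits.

0x9848

`crc` follows `width` (4 B), `payload_len` (2 B), `reserved` (8 B), so it starts at offset 4 + 2 + 8 = 14 and occupies 2 bytes.
Bytes at offsets 14..15: 48 98.
In little-endian order the low byte comes first in memory.
Reassemble most-significant byte first: 98 48 → 0x9848.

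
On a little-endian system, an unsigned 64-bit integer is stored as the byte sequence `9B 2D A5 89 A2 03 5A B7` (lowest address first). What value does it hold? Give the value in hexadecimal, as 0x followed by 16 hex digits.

0xB75A03A289A52D9B

Little-endian stores the least-significant byte at the lowest address.
Reassemble most-significant byte first: B7 5A 03 A2 89 A5 2D 9B → 0xB75A03A289A52D9B.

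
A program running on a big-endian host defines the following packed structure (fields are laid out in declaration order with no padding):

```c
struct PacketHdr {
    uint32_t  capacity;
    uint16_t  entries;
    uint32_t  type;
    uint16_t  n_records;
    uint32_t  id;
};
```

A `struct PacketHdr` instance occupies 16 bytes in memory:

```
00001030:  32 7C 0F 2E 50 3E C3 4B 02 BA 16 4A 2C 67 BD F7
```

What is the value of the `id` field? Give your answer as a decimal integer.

744996343

`id` follows `capacity` (4 B), `entries` (2 B), `type` (4 B), `n_records` (2 B), so it starts at offset 4 + 2 + 4 + 2 = 12 and occupies 4 bytes.
Bytes at offsets 12..15: 2C 67 BD F7.
Big-endian: lowest address holds the most-significant byte.
The bytes are already most-significant first: 0x2C67BDF7.
0x2C67BDF7 = 744996343.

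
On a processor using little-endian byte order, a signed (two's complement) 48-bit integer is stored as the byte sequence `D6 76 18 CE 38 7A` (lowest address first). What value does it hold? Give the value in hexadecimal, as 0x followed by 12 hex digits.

0x7A38CE1876D6

Little-endian stores the least-significant byte at the lowest address.
Reassemble most-significant byte first: 7A 38 CE 18 76 D6 → 0x7A38CE1876D6.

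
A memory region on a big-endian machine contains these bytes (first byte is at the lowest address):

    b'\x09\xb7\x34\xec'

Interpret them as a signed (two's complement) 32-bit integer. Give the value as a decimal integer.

163001580

Big-endian: lowest address holds the most-significant byte.
The bytes are already most-significant first: 0x09B734EC.
0x09B734EC = 163001580.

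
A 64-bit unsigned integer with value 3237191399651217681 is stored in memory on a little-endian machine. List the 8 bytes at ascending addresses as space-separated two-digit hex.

11 11 29 36 6D D0 EC 2C

3237191399651217681 in hexadecimal, padded to 64 bits, is 0x2CECD06D36291111.
Split into bytes (most-significant first): 2C EC D0 6D 36 29 11 11.
In little-endian order the low byte comes first in memory.
So at ascending addresses the bytes are 11 11 29 36 6D D0 EC 2C.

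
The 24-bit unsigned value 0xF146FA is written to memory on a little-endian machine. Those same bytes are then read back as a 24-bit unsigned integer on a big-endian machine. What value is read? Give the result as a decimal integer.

16402161

Stored little-endian, the bytes at ascending addresses are FA 46 F1.
Read back as big-endian, the last byte is least significant, giving 0xFA46F1.
0xFA46F1 = 16402161.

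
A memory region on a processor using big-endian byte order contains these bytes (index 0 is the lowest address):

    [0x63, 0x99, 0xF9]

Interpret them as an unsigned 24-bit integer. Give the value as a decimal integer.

6527481

In big-endian order the high byte comes first in memory.
The bytes are already most-significant first: 0x6399F9.
0x6399F9 = 6527481.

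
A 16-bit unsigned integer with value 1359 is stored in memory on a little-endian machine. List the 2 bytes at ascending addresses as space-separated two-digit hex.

4F 05

1359 in hexadecimal, padded to 16 bits, is 0x054F.
Split into bytes (most-significant first): 05 4F.
Little-endian stores the least-significant byte at the lowest address.
So at ascending addresses the bytes are 4F 05.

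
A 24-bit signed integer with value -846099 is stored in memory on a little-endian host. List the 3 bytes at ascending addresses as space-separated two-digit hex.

ED 16 F3

Two's complement of -846099 in 24 bits: 846099 = 0x0CE913; invert → 0xF316EC; add 1 → 0xF316ED.
Split into bytes (most-significant first): F3 16 ED.
In little-endian order the low byte comes first in memory.
So at ascending addresses the bytes are ED 16 F3.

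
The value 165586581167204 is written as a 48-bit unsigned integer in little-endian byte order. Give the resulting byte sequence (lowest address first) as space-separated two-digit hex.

64 9C 59 A1 99 96

165586581167204 in hexadecimal, padded to 48 bits, is 0x9699A1599C64.
Split into bytes (most-significant first): 96 99 A1 59 9C 64.
Little-endian: lowest address holds the least-significant byte.
So at ascending addresses the bytes are 64 9C 59 A1 99 96.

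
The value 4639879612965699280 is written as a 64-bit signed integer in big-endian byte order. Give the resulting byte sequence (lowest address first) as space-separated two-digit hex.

4639879612965699280 in hexadecimal, padded to 64 bits, is 0x406429ECC365BED0.
Split into bytes (most-significant first): 40 64 29 EC C3 65 BE D0.
Big-endian: lowest address holds the most-significant byte.
So the memory order matches the most-significant-first order: 40 64 29 EC C3 65 BE D0.

40 64 29 EC C3 65 BE D0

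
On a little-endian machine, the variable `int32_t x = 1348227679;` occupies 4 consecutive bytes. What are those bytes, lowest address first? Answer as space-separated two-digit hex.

5F 52 5C 50

1348227679 in hexadecimal, padded to 32 bits, is 0x505C525F.
Split into bytes (most-significant first): 50 5C 52 5F.
Little-endian: lowest address holds the least-significant byte.
So at ascending addresses the bytes are 5F 52 5C 50.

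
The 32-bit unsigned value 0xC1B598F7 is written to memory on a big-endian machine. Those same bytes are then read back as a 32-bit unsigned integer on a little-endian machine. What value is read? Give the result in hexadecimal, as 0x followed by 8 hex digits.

Stored big-endian, the bytes at ascending addresses are C1 B5 98 F7.
Read back as little-endian, the first byte is least significant, giving 0xF798B5C1.

0xF798B5C1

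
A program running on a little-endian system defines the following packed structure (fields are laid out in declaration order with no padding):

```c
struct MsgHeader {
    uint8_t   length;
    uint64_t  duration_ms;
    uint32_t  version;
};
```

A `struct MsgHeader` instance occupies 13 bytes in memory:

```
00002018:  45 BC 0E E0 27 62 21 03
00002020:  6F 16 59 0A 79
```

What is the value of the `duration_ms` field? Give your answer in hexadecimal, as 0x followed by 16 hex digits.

`duration_ms` follows `length` (1 byte), so it starts at byte offset 1 and occupies 8 bytes.
Bytes at offsets 1..8: BC 0E E0 27 62 21 03 6F.
Little-endian stores the least-significant byte at the lowest address.
Reassemble most-significant byte first: 6F 03 21 62 27 E0 0E BC → 0x6F03216227E00EBC.

0x6F03216227E00EBC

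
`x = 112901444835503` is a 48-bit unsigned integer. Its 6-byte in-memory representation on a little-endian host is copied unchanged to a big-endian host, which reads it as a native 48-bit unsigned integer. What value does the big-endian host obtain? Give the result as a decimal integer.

112901444835503 in 48-bit hexadecimal is 0x66AEEA8398AF.
Stored little-endian, the bytes at ascending addresses are AF 98 83 EA AE 66.
Read back as big-endian, the last byte is least significant, giving 0xAF9883EAAE66.
0xAF9883EAAE66 = 193069583085158.

193069583085158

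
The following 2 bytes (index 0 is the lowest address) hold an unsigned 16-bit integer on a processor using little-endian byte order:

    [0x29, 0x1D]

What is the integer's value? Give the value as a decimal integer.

7465

Little-endian stores the least-significant byte at the lowest address.
Reassemble most-significant byte first: 1D 29 → 0x1D29.
0x1D29 = 7465.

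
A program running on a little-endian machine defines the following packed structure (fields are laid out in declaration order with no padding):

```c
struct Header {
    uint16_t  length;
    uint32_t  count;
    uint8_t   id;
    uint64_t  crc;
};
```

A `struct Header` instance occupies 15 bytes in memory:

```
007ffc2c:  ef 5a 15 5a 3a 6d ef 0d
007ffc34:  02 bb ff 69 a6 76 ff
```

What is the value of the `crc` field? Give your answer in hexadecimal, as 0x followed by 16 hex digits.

`crc` follows `length` (2 B), `count` (4 B), `id` (1 B), so it starts at offset 2 + 4 + 1 = 7 and occupies 8 bytes.
Bytes at offsets 7..14: 0D 02 BB FF 69 A6 76 FF.
In little-endian order the low byte comes first in memory.
Reassemble most-significant byte first: FF 76 A6 69 FF BB 02 0D → 0xFF76A669FFBB020D.

0xFF76A669FFBB020D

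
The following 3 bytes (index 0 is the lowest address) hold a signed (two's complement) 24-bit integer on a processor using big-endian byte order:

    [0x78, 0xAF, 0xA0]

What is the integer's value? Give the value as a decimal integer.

7909280

In big-endian order the high byte comes first in memory.
The bytes are already most-significant first: 0x78AFA0.
0x78AFA0 = 7909280.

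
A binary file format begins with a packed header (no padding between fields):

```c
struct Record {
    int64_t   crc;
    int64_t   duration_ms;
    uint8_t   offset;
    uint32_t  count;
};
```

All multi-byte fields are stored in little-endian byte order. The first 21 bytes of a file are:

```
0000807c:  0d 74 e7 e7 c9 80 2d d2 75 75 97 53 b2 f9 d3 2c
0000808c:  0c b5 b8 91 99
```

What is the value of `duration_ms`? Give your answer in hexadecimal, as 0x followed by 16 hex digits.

`duration_ms` follows `crc` (8 bytes), so it starts at byte offset 8 and occupies 8 bytes.
Bytes at offsets 8..15: 75 75 97 53 B2 F9 D3 2C.
Little-endian: lowest address holds the least-significant byte.
Reassemble most-significant byte first: 2C D3 F9 B2 53 97 75 75 → 0x2CD3F9B253977575.

0x2CD3F9B253977575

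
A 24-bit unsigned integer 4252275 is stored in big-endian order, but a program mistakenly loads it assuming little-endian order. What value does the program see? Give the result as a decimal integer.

7594560

4252275 in 24-bit hexadecimal is 0x40E273.
Stored big-endian, the bytes at ascending addresses are 40 E2 73.
Read back as little-endian, the first byte is least significant, giving 0x73E240.
0x73E240 = 7594560.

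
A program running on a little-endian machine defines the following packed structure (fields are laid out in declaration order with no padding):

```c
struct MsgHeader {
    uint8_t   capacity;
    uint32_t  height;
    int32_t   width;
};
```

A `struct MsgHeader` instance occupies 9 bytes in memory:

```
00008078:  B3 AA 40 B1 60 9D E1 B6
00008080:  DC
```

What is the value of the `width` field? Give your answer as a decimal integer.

-591994467

`width` follows `capacity` (1 B), `height` (4 B), so it starts at offset 1 + 4 = 5 and occupies 4 bytes.
Bytes at offsets 5..8: 9D E1 B6 DC.
Little-endian stores the least-significant byte at the lowest address.
Reassemble most-significant byte first: DC B6 E1 9D → 0xDCB6E19D.
Top bit is set, so as a signed 32-bit value this is 0xDCB6E19D − 2^32 = -591994467.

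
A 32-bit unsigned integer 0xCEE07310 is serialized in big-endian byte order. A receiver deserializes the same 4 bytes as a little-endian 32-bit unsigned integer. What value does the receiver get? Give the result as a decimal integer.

276029646

Stored big-endian, the bytes at ascending addresses are CE E0 73 10.
Read back as little-endian, the first byte is least significant, giving 0x1073E0CE.
0x1073E0CE = 276029646.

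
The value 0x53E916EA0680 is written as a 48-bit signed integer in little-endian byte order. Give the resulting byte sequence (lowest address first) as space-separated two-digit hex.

80 06 EA 16 E9 53

Split into bytes (most-significant first): 53 E9 16 EA 06 80.
In little-endian order the low byte comes first in memory.
So at ascending addresses the bytes are 80 06 EA 16 E9 53.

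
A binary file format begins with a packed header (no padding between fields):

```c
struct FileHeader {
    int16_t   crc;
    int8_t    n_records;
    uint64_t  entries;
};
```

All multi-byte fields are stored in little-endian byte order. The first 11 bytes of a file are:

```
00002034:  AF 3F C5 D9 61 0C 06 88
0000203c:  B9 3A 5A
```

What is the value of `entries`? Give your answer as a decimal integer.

6501713005930897881

`entries` follows `crc` (2 B), `n_records` (1 B), so it starts at offset 2 + 1 = 3 and occupies 8 bytes.
Bytes at offsets 3..10: D9 61 0C 06 88 B9 3A 5A.
Little-endian stores the least-significant byte at the lowest address.
Reassemble most-significant byte first: 5A 3A B9 88 06 0C 61 D9 → 0x5A3AB988060C61D9.
0x5A3AB988060C61D9 = 6501713005930897881.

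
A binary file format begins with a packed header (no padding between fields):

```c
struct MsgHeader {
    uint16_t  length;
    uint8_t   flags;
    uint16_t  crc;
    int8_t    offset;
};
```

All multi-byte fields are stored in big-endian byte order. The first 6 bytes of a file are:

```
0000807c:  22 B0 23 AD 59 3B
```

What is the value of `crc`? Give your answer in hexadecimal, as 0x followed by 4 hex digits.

`crc` follows `length` (2 B), `flags` (1 B), so it starts at offset 2 + 1 = 3 and occupies 2 bytes.
Bytes at offsets 3..4: AD 59.
In big-endian order the high byte comes first in memory.
The bytes are already most-significant first: 0xAD59.

0xAD59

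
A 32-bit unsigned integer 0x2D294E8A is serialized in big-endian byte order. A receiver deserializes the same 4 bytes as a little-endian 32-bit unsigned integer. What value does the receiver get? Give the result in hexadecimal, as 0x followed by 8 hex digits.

0x8A4E292D

Stored big-endian, the bytes at ascending addresses are 2D 29 4E 8A.
Read back as little-endian, the first byte is least significant, giving 0x8A4E292D.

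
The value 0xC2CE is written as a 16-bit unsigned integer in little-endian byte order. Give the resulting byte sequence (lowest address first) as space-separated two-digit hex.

Split into bytes (most-significant first): C2 CE.
In little-endian order the low byte comes first in memory.
So at ascending addresses the bytes are CE C2.

CE C2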